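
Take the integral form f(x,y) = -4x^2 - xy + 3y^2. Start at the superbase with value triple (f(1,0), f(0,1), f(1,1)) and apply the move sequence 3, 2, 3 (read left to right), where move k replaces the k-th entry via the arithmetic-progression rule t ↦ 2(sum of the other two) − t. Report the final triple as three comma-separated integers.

start (-4,3,-2) = (f(1,0),f(0,1),f(1,1))
replace slot 3: 2·((-4)+3) − (-2) = 0 → (-4,3,0)
replace slot 2: 2·((-4)+0) − 3 = -11 → (-4,-11,0)
replace slot 3: 2·((-4)+(-11)) − 0 = -30 → (-4,-11,-30)

-4,-11,-30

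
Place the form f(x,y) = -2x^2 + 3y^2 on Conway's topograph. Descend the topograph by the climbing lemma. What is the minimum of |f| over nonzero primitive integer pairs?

descent: ρ → (3,0,-2)
descent: ρ → (-2,4,1)  [lands on river]
river: ρ → (1,4,-2)
closes: descent 2, river 2
min |a| on river = 1

1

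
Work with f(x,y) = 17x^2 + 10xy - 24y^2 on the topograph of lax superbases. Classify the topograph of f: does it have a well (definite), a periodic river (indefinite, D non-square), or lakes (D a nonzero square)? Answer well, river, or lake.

D = b²−4ac = 10² − 4·17·(-24) = 1732
D > 0 non-square ⇒ indefinite ⇒ periodic river

river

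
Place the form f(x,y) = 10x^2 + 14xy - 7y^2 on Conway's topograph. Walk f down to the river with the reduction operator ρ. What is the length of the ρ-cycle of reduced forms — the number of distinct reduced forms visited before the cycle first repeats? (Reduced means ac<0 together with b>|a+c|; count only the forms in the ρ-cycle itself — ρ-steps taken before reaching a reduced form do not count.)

D = 476, ⌊√D⌋ = 21
river: ρ → (-7,14,10)
river: ρ → (10,6,-11)
river: ρ → (-11,16,5)
river: ρ → (5,14,-14)
river: ρ → (-14,14,5)
river: ρ → (5,16,-11)
river: ρ → (-11,6,10)
river: ρ → (10,14,-7)
ρ-cycle length = 8 (tail of 0 descent steps not counted)

8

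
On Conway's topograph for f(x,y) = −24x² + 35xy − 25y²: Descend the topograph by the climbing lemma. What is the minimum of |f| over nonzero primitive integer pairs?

translate: b→13 (≡-35 mod 48), so (24,-35,25)→(24,13,14)
flip: (24,13,14)→(14,-13,24)
reduced (well bottom): (14,-13,24) with a≤c, −a<b≤a
well minimum |f| = |-14| = 14 (negative-definite)

14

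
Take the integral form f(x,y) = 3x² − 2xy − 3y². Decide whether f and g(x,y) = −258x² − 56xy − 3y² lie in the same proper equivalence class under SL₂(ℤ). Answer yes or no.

D₁ = 40, D₂ = 40
river cycle of f (length 6): (-3, 2, 3), (3, 4, -2), (-2, 4, 3), (3, 2, -3), (-3, 4, 2), (2, 4, -3)
river cycle of g (length 6): (-3, 2, 3), (3, 4, -2), (-2, 4, 3), (3, 2, -3), (-3, 4, 2), (2, 4, -3)
cycles coincide ⇒ equivalent

yes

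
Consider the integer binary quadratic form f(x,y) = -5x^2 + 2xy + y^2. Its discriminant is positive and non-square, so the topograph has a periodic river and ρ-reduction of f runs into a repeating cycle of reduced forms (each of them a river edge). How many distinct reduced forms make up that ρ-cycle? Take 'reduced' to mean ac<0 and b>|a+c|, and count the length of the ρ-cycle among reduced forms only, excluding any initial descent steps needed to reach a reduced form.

D = 24, ⌊√D⌋ = 4
descent: ρ → (1,4,-2)  [lands on river]
river: ρ → (-2,4,1)
ρ-cycle length = 2 (tail of 1 descent step not counted)

2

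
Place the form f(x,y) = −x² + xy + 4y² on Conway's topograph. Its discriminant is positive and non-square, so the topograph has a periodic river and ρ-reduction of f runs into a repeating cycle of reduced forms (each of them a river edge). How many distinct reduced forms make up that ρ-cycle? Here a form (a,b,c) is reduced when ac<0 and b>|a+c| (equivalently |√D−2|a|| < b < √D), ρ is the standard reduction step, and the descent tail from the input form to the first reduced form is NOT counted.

D = 17, ⌊√D⌋ = 4
descent: ρ → (4,-1,-1)
descent: ρ → (-1,3,2)  [lands on river]
river: ρ → (2,1,-2)
river: ρ → (-2,3,1)
river: ρ → (1,3,-2)
river: ρ → (-2,1,2)
river: ρ → (2,3,-1)
ρ-cycle length = 6 (tail of 2 descent steps not counted)

6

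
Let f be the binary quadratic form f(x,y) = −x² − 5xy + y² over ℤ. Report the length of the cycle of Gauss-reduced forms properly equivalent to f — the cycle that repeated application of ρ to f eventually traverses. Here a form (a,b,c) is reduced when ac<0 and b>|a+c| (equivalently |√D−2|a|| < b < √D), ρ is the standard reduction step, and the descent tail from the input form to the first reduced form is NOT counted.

D = 29, ⌊√D⌋ = 5
descent: ρ → (1,5,-1)  [lands on river]
river: ρ → (-1,5,1)
ρ-cycle length = 2 (tail of 1 descent step not counted)

2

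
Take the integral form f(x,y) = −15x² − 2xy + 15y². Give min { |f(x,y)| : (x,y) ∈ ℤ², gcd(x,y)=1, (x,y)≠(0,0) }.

descent: ρ → (15,2,-15)  [lands on river]
river: ρ → (-15,28,2)
river: ρ → (2,28,-15)
river: ρ → (-15,2,15)
river: ρ → (15,28,-2)
river: ρ → (-2,28,15)
closes: descent 1, river 6
min |a| on river = 2

2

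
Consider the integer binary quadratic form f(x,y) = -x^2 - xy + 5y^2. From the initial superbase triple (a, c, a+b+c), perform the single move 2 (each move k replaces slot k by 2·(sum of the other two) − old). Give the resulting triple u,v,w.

start (-1,5,3) = (f(1,0),f(0,1),f(1,1))
replace slot 2: 2·((-1)+3) − 5 = -1 → (-1,-1,3)

-1,-1,3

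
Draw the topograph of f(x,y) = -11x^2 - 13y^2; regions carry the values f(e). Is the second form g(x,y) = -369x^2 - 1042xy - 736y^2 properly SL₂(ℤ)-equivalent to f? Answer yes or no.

D₁ = -572, D₂ = -572
f is negative-definite; reduce −f:
−f: reduced (well bottom): (11,0,13) with a≤c, −a<b≤a
flip sign back: reduced form of f is (-11,0,-13)
g is negative-definite; reduce −g:
−g: translate: b→304 (≡1042 mod 738), so (369,1042,736)→(369,304,63)
−g: flip: (369,304,63)→(63,-304,369)
−g: translate: b→-52 (≡-304 mod 126), so (63,-304,369)→(63,-52,13)
−g: flip: (63,-52,13)→(13,52,63)
−g: translate: b→0 (≡52 mod 26), so (13,52,63)→(13,0,11)
−g: flip: (13,0,11)→(11,0,13)
−g: reduced (well bottom): (11,0,13) with a≤c, −a<b≤a
flip sign back: reduced form of g is (-11,0,-13)
reduced forms (-11, 0, -13) vs (-11, 0, -13) ⇒ equivalent

yes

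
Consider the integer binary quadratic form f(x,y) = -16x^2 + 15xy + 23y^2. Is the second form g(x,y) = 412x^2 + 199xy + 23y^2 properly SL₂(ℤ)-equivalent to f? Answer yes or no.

D₁ = 1697, D₂ = 1697
river cycle of f (length 38): (23, 31, -8), (-8, 33, 19), (19, 5, -22), (-22, 39, 2), (2, 41, -2), (-2, 39, 22), (22, 5, -19), (-19, 33, 8), (8, 31, -23), (-23, 15, 16), … (28 more)
river cycle of g (length 38): (23, 31, -8), (-8, 33, 19), (19, 5, -22), (-22, 39, 2), (2, 41, -2), (-2, 39, 22), (22, 5, -19), (-19, 33, 8), (8, 31, -23), (-23, 15, 16), … (28 more)
cycles coincide ⇒ equivalent

yes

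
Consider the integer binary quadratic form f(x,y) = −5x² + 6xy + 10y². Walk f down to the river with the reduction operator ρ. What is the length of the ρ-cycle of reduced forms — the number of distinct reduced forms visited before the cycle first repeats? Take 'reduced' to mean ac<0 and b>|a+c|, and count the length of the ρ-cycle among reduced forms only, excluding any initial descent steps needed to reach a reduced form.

D = 236, ⌊√D⌋ = 15
river: ρ → (10,14,-1)
river: ρ → (-1,14,10)
river: ρ → (10,6,-5)
river: ρ → (-5,14,2)
river: ρ → (2,14,-5)
river: ρ → (-5,6,10)
ρ-cycle length = 6 (tail of 0 descent steps not counted)

6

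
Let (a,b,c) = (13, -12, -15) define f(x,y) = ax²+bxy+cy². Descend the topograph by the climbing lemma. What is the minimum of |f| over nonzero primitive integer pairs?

descent: ρ → (-15,12,13)  [lands on river]
river: ρ → (13,14,-14)
river: ρ → (-14,14,13)
river: ρ → (13,12,-15)
river: ρ → (-15,18,10)
river: ρ → (10,22,-11)
river: ρ → (-11,22,10)
river: ρ → (10,18,-15)
closes: descent 1, river 8
min |a| on river = 10

10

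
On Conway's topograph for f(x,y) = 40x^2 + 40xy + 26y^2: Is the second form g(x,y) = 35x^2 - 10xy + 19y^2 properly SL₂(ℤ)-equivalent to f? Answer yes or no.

D₁ = -2560, D₂ = -2560
f: flip: (40,40,26)→(26,-40,40)
f: translate: b→12 (≡-40 mod 52), so (26,-40,40)→(26,12,26)
f: reduced (well bottom): (26,12,26) with a≤c, −a<b≤a
g: flip: (35,-10,19)→(19,10,35)
g: reduced (well bottom): (19,10,35) with a≤c, −a<b≤a
reduced forms (26, 12, 26) vs (19, 10, 35) ⇒ inequivalent

no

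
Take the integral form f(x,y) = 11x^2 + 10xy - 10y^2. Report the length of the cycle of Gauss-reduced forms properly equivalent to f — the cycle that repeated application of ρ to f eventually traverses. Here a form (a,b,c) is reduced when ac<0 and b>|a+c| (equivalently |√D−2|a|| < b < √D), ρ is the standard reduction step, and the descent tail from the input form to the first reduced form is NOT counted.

D = 540, ⌊√D⌋ = 23
river: ρ → (-10,10,11)
river: ρ → (11,12,-9)
river: ρ → (-9,6,14)
river: ρ → (14,22,-1)
river: ρ → (-1,22,14)
river: ρ → (14,6,-9)
river: ρ → (-9,12,11)
river: ρ → (11,10,-10)
ρ-cycle length = 8 (tail of 0 descent steps not counted)

8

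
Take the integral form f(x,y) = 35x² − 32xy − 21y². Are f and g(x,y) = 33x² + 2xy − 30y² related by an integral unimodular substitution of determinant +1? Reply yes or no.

D₁ = 3964, D₂ = 3964
river cycle of f (length 60): (-21, 32, 35), (35, 38, -18), (-18, 34, 39), (39, 44, -13), (-13, 60, 7), (7, 52, -45), (-45, 38, 14), (14, 46, -33), (-33, 20, 27), (27, 34, -26), … (50 more)
river cycle of g (length 60): (-30, 58, 5), (5, 62, -6), (-6, 58, 25), (25, 42, -22), (-22, 46, 21), (21, 38, -30), (-30, 22, 29), (29, 36, -23), (-23, 56, 9), (9, 52, -35), … (50 more)
cycles differ ⇒ inequivalent

no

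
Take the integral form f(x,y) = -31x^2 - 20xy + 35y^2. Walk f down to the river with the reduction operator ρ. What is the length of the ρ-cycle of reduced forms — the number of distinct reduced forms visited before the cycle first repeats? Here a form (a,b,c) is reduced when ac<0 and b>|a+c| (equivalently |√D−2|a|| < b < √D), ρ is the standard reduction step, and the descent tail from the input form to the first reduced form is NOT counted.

D = 4740, ⌊√D⌋ = 68
descent: ρ → (35,20,-31)  [lands on river]
river: ρ → (-31,42,24)
river: ρ → (24,54,-19)
river: ρ → (-19,60,15)
river: ρ → (15,60,-19)
river: ρ → (-19,54,24)
river: ρ → (24,42,-31)
river: ρ → (-31,20,35)
river: ρ → (35,50,-16)
river: ρ → (-16,46,41)
river: ρ → (41,36,-21)
river: ρ → (-21,48,29)
river: ρ → (29,68,-1)
river: ρ → (-1,68,29)
river: ρ → (29,48,-21)
river: ρ → (-21,36,41)
river: ρ → (41,46,-16)
river: ρ → (-16,50,35)
ρ-cycle length = 18 (tail of 1 descent step not counted)

18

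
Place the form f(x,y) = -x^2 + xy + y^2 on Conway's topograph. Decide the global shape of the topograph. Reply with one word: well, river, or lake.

D = b²−4ac = 1² − 4·(-1)·1 = 5
D > 0 non-square ⇒ indefinite ⇒ periodic river

river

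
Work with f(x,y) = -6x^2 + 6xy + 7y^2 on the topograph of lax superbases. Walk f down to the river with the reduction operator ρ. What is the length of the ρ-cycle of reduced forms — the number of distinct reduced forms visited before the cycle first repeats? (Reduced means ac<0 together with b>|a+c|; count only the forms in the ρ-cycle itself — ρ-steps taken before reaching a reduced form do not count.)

D = 204, ⌊√D⌋ = 14
river: ρ → (7,8,-5)
river: ρ → (-5,12,3)
river: ρ → (3,12,-5)
river: ρ → (-5,8,7)
river: ρ → (7,6,-6)
river: ρ → (-6,6,7)
ρ-cycle length = 6 (tail of 0 descent steps not counted)

6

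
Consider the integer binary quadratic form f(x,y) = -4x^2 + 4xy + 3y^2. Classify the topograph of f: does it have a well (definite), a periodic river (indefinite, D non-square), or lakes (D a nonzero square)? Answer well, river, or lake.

D = b²−4ac = 4² − 4·(-4)·3 = 64
D = 8² is a perfect square ⇒ form factors over ℤ ⇒ lakes

lake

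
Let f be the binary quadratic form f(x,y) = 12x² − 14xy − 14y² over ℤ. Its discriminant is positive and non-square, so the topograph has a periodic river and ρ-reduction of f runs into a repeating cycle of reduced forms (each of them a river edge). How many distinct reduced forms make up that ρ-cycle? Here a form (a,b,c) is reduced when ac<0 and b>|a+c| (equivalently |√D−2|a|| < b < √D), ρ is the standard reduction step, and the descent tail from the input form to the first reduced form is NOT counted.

D = 868, ⌊√D⌋ = 29
descent: ρ → (-14,14,12)  [lands on river]
river: ρ → (12,10,-16)
river: ρ → (-16,22,6)
river: ρ → (6,26,-8)
river: ρ → (-8,22,12)
river: ρ → (12,26,-4)
river: ρ → (-4,22,24)
river: ρ → (24,26,-2)
river: ρ → (-2,26,24)
river: ρ → (24,22,-4)
river: ρ → (-4,26,12)
river: ρ → (12,22,-8)
river: ρ → (-8,26,6)
river: ρ → (6,22,-16)
river: ρ → (-16,10,12)
river: ρ → (12,14,-14)
ρ-cycle length = 16 (tail of 1 descent step not counted)

16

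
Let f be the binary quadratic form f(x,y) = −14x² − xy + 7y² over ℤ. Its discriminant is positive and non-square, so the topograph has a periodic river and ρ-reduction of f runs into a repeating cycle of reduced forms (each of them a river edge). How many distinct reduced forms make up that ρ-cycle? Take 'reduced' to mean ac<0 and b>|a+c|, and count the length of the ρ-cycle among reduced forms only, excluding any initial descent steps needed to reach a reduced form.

D = 393, ⌊√D⌋ = 19
descent: ρ → (7,15,-6)  [lands on river]
river: ρ → (-6,9,13)
river: ρ → (13,17,-2)
river: ρ → (-2,19,4)
river: ρ → (4,13,-14)
river: ρ → (-14,15,3)
river: ρ → (3,15,-14)
river: ρ → (-14,13,4)
river: ρ → (4,19,-2)
river: ρ → (-2,17,13)
river: ρ → (13,9,-6)
river: ρ → (-6,15,7)
river: ρ → (7,13,-8)
river: ρ → (-8,19,1)
river: ρ → (1,19,-8)
river: ρ → (-8,13,7)
ρ-cycle length = 16 (tail of 1 descent step not counted)

16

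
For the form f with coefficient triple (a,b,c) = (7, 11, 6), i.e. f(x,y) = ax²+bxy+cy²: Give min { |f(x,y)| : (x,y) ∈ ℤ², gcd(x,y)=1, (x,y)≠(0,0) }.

translate: b→-3 (≡11 mod 14), so (7,11,6)→(7,-3,2)
flip: (7,-3,2)→(2,3,7)
translate: b→-1 (≡3 mod 4), so (2,3,7)→(2,-1,6)
reduced (well bottom): (2,-1,6) with a≤c, −a<b≤a
well minimum = a = 2

2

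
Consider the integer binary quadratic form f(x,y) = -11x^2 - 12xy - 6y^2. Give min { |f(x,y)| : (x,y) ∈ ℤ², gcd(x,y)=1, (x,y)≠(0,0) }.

translate: b→-10 (≡12 mod 22), so (11,12,6)→(11,-10,5)
flip: (11,-10,5)→(5,10,11)
translate: b→0 (≡10 mod 10), so (5,10,11)→(5,0,6)
reduced (well bottom): (5,0,6) with a≤c, −a<b≤a
well minimum |f| = |-5| = 5 (negative-definite)

5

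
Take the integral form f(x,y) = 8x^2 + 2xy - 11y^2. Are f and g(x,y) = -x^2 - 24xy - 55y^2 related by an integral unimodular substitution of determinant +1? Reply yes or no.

D₁ = 356, D₂ = 356
river cycle of f (length 10): (8, 18, -1), (-1, 18, 8), (8, 14, -5), (-5, 16, 5), (5, 14, -8), (-8, 18, 1), (1, 18, -8), (-8, 14, 5), (5, 16, -5), (-5, 14, 8)
river cycle of g (length 10): (-1, 18, 8), (8, 14, -5), (-5, 16, 5), (5, 14, -8), (-8, 18, 1), (1, 18, -8), (-8, 14, 5), (5, 16, -5), (-5, 14, 8), (8, 18, -1)
cycles coincide ⇒ equivalent

yes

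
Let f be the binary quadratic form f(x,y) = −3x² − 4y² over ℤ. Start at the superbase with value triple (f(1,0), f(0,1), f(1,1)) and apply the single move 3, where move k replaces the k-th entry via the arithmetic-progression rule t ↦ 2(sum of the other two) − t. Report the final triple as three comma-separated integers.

start (-3,-4,-7) = (f(1,0),f(0,1),f(1,1))
replace slot 3: 2·((-3)+(-4)) − (-7) = -7 → (-3,-4,-7)

-3,-4,-7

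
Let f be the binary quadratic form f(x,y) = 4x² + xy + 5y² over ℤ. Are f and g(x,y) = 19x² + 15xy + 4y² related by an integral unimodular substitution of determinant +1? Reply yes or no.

D₁ = -79, D₂ = -79
f: reduced (well bottom): (4,1,5) with a≤c, −a<b≤a
g: flip: (19,15,4)→(4,-15,19)
g: translate: b→1 (≡-15 mod 8), so (4,-15,19)→(4,1,5)
g: reduced (well bottom): (4,1,5) with a≤c, −a<b≤a
reduced forms (4, 1, 5) vs (4, 1, 5) ⇒ equivalent

yes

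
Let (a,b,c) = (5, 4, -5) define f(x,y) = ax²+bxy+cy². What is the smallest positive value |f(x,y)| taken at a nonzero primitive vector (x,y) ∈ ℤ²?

river: ρ → (-5,6,4)
river: ρ → (4,10,-1)
river: ρ → (-1,10,4)
river: ρ → (4,6,-5)
river: ρ → (-5,4,5)
river: ρ → (5,6,-4)
river: ρ → (-4,10,1)
river: ρ → (1,10,-4)
river: ρ → (-4,6,5)
river: ρ → (5,4,-5)
closes: descent 0, river 10
min |a| on river = 1

1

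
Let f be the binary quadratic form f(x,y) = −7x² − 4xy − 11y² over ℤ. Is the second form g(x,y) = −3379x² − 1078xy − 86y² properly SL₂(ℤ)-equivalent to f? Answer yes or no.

D₁ = -292, D₂ = -292
f is negative-definite; reduce −f:
−f: reduced (well bottom): (7,4,11) with a≤c, −a<b≤a
flip sign back: reduced form of f is (-7,-4,-11)
g is negative-definite; reduce −g:
−g: flip: (3379,1078,86)→(86,-1078,3379)
−g: translate: b→-46 (≡-1078 mod 172), so (86,-1078,3379)→(86,-46,7)
−g: flip: (86,-46,7)→(7,46,86)
−g: translate: b→4 (≡46 mod 14), so (7,46,86)→(7,4,11)
−g: reduced (well bottom): (7,4,11) with a≤c, −a<b≤a
flip sign back: reduced form of g is (-7,-4,-11)
reduced forms (-7, -4, -11) vs (-7, -4, -11) ⇒ equivalent

yes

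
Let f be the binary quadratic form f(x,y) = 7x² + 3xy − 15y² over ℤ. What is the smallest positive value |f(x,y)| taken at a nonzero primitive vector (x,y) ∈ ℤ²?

descent: ρ → (-15,-3,7)
descent: ρ → (7,17,-5)  [lands on river]
river: ρ → (-5,13,13)
river: ρ → (13,13,-5)
river: ρ → (-5,17,7)
river: ρ → (7,11,-11)
river: ρ → (-11,11,7)
closes: descent 2, river 6
min |a| on river = 5

5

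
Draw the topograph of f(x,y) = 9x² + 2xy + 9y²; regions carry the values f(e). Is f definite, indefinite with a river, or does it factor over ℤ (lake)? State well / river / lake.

D = b²−4ac = 2² − 4·9·9 = -320
D < 0 ⇒ definite ⇒ every region one sign ⇒ single well

well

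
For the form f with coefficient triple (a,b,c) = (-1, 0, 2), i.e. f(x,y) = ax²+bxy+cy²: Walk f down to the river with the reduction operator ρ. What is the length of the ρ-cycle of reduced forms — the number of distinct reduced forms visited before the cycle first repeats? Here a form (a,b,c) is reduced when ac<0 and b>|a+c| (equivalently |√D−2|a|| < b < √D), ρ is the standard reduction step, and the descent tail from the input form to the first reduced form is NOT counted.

D = 8, ⌊√D⌋ = 2
descent: ρ → (2,0,-1)
descent: ρ → (-1,2,1)  [lands on river]
river: ρ → (1,2,-1)
ρ-cycle length = 2 (tail of 2 descent steps not counted)

2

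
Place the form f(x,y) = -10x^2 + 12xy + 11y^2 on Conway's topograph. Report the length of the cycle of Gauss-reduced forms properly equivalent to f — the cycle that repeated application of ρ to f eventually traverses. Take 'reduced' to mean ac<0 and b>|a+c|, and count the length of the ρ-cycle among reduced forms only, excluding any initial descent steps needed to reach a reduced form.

D = 584, ⌊√D⌋ = 24
river: ρ → (11,10,-11)
river: ρ → (-11,12,10)
river: ρ → (10,8,-13)
river: ρ → (-13,18,5)
river: ρ → (5,22,-5)
river: ρ → (-5,18,13)
river: ρ → (13,8,-10)
river: ρ → (-10,12,11)
ρ-cycle length = 8 (tail of 0 descent steps not counted)

8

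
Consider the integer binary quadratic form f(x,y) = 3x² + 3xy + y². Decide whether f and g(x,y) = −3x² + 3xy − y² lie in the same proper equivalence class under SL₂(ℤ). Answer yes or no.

D₁ = -3, D₂ = -3
f: flip: (3,3,1)→(1,-3,3)
f: translate: b→1 (≡-3 mod 2), so (1,-3,3)→(1,1,1)
f: reduced (well bottom): (1,1,1) with a≤c, −a<b≤a
g is negative-definite; reduce −g:
−g: translate: b→3 (≡-3 mod 6), so (3,-3,1)→(3,3,1)
−g: flip: (3,3,1)→(1,-3,3)
−g: translate: b→1 (≡-3 mod 2), so (1,-3,3)→(1,1,1)
−g: reduced (well bottom): (1,1,1) with a≤c, −a<b≤a
flip sign back: reduced form of g is (-1,-1,-1)
reduced forms (1, 1, 1) vs (-1, -1, -1) ⇒ inequivalent

no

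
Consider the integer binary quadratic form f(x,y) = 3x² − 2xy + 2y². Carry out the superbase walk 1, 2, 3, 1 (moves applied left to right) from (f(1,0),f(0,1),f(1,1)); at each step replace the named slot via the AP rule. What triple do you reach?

start (3,2,3) = (f(1,0),f(0,1),f(1,1))
replace slot 1: 2·(2+3) − 3 = 7 → (7,2,3)
replace slot 2: 2·(7+3) − 2 = 18 → (7,18,3)
replace slot 3: 2·(7+18) − 3 = 47 → (7,18,47)
replace slot 1: 2·(18+47) − 7 = 123 → (123,18,47)

123,18,47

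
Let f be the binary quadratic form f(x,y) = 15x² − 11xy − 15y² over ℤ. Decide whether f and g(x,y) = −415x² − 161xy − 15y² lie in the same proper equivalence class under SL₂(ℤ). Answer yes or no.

D₁ = 1021, D₂ = 1021
river cycle of f (length 26): (-15, 11, 15), (15, 19, -11), (-11, 25, 9), (9, 29, -5), (-5, 31, 3), (3, 29, -15), (-15, 31, 1), (1, 31, -15), (-15, 29, 3), (3, 31, -5), … (16 more)
river cycle of g (length 26): (-15, 11, 15), (15, 19, -11), (-11, 25, 9), (9, 29, -5), (-5, 31, 3), (3, 29, -15), (-15, 31, 1), (1, 31, -15), (-15, 29, 3), (3, 31, -5), … (16 more)
cycles coincide ⇒ equivalent

yes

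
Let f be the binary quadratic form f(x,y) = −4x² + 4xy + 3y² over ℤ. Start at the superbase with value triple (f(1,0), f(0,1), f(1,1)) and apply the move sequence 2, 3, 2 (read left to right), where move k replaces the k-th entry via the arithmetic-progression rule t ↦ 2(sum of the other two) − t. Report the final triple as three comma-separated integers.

start (-4,3,3) = (f(1,0),f(0,1),f(1,1))
replace slot 2: 2·((-4)+3) − 3 = -5 → (-4,-5,3)
replace slot 3: 2·((-4)+(-5)) − 3 = -21 → (-4,-5,-21)
replace slot 2: 2·((-4)+(-21)) − (-5) = -45 → (-4,-45,-21)

-4,-45,-21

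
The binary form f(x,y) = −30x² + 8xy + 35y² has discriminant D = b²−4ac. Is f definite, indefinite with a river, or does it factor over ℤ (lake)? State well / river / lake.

D = b²−4ac = 8² − 4·(-30)·35 = 4264
D > 0 non-square ⇒ indefinite ⇒ periodic river

river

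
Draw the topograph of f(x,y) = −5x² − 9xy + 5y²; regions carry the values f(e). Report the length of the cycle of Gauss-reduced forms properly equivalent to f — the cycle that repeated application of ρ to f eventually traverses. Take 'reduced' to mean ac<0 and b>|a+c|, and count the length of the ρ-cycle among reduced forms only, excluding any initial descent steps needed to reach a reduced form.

D = 181, ⌊√D⌋ = 13
descent: ρ → (5,9,-5)  [lands on river]
river: ρ → (-5,11,3)
river: ρ → (3,13,-1)
river: ρ → (-1,13,3)
river: ρ → (3,11,-5)
river: ρ → (-5,9,5)
river: ρ → (5,11,-3)
river: ρ → (-3,13,1)
river: ρ → (1,13,-3)
river: ρ → (-3,11,5)
ρ-cycle length = 10 (tail of 1 descent step not counted)

10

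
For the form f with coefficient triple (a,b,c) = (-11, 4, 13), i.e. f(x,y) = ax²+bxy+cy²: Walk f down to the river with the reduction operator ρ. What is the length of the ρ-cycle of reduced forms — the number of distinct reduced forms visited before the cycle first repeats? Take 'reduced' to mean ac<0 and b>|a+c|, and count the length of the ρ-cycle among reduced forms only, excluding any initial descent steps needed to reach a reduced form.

D = 588, ⌊√D⌋ = 24
river: ρ → (13,22,-2)
river: ρ → (-2,22,13)
river: ρ → (13,4,-11)
river: ρ → (-11,18,6)
river: ρ → (6,18,-11)
river: ρ → (-11,4,13)
ρ-cycle length = 6 (tail of 0 descent steps not counted)

6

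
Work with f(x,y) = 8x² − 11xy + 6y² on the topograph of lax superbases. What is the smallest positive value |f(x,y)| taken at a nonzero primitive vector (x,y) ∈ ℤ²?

translate: b→5 (≡-11 mod 16), so (8,-11,6)→(8,5,3)
flip: (8,5,3)→(3,-5,8)
translate: b→1 (≡-5 mod 6), so (3,-5,8)→(3,1,6)
reduced (well bottom): (3,1,6) with a≤c, −a<b≤a
well minimum = a = 3

3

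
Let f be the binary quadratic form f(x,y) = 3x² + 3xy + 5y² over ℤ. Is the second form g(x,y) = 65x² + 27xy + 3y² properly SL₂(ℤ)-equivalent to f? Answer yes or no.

D₁ = -51, D₂ = -51
f: reduced (well bottom): (3,3,5) with a≤c, −a<b≤a
g: flip: (65,27,3)→(3,-27,65)
g: translate: b→3 (≡-27 mod 6), so (3,-27,65)→(3,3,5)
g: reduced (well bottom): (3,3,5) with a≤c, −a<b≤a
reduced forms (3, 3, 5) vs (3, 3, 5) ⇒ equivalent

yes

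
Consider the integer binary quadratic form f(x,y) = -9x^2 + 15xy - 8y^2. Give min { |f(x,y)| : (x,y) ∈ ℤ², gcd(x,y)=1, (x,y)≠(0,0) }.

translate: b→3 (≡-15 mod 18), so (9,-15,8)→(9,3,2)
flip: (9,3,2)→(2,-3,9)
translate: b→1 (≡-3 mod 4), so (2,-3,9)→(2,1,8)
reduced (well bottom): (2,1,8) with a≤c, −a<b≤a
well minimum |f| = |-2| = 2 (negative-definite)

2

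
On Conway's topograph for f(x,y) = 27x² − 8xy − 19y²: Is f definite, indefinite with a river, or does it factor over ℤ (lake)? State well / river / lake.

D = b²−4ac = (-8)² − 4·27·(-19) = 2116
D = 46² is a perfect square ⇒ form factors over ℤ ⇒ lakes

lake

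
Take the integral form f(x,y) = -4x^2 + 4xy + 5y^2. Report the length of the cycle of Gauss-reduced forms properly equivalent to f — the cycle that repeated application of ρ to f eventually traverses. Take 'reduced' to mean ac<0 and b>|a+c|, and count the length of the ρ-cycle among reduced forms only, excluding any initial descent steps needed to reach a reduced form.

D = 96, ⌊√D⌋ = 9
river: ρ → (5,6,-3)
river: ρ → (-3,6,5)
river: ρ → (5,4,-4)
river: ρ → (-4,4,5)
ρ-cycle length = 4 (tail of 0 descent steps not counted)

4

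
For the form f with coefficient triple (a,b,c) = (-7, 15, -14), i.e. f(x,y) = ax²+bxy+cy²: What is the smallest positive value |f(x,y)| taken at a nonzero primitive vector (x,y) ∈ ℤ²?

translate: b→-1 (≡-15 mod 14), so (7,-15,14)→(7,-1,6)
flip: (7,-1,6)→(6,1,7)
reduced (well bottom): (6,1,7) with a≤c, −a<b≤a
well minimum |f| = |-6| = 6 (negative-definite)

6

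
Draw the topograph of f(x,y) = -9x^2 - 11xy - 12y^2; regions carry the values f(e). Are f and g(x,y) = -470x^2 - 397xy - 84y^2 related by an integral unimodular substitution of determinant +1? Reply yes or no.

D₁ = -311, D₂ = -311
f is negative-definite; reduce −f:
−f: translate: b→-7 (≡11 mod 18), so (9,11,12)→(9,-7,10)
−f: reduced (well bottom): (9,-7,10) with a≤c, −a<b≤a
flip sign back: reduced form of f is (-9,7,-10)
g is negative-definite; reduce −g:
−g: flip: (470,397,84)→(84,-397,470)
−g: translate: b→-61 (≡-397 mod 168), so (84,-397,470)→(84,-61,12)
−g: flip: (84,-61,12)→(12,61,84)
−g: translate: b→-11 (≡61 mod 24), so (12,61,84)→(12,-11,9)
−g: flip: (12,-11,9)→(9,11,12)
−g: translate: b→-7 (≡11 mod 18), so (9,11,12)→(9,-7,10)
−g: reduced (well bottom): (9,-7,10) with a≤c, −a<b≤a
flip sign back: reduced form of g is (-9,7,-10)
reduced forms (-9, 7, -10) vs (-9, 7, -10) ⇒ equivalent

yes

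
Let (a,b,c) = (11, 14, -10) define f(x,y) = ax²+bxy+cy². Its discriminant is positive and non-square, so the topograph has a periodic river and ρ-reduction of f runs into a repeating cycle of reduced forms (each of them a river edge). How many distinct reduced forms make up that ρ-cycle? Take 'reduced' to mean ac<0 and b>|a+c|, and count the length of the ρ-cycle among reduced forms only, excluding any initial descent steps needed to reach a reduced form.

D = 636, ⌊√D⌋ = 25
river: ρ → (-10,6,15)
river: ρ → (15,24,-1)
river: ρ → (-1,24,15)
river: ρ → (15,6,-10)
river: ρ → (-10,14,11)
river: ρ → (11,8,-13)
river: ρ → (-13,18,6)
river: ρ → (6,18,-13)
river: ρ → (-13,8,11)
river: ρ → (11,14,-10)
ρ-cycle length = 10 (tail of 0 descent steps not counted)

10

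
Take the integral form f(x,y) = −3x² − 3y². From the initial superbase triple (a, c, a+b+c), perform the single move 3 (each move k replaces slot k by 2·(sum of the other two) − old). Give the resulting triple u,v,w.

start (-3,-3,-6) = (f(1,0),f(0,1),f(1,1))
replace slot 3: 2·((-3)+(-3)) − (-6) = -6 → (-3,-3,-6)

-3,-3,-6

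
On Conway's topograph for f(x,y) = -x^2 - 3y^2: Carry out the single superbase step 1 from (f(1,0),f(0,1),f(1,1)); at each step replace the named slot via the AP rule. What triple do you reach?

start (-1,-3,-4) = (f(1,0),f(0,1),f(1,1))
replace slot 1: 2·((-3)+(-4)) − (-1) = -13 → (-13,-3,-4)

-13,-3,-4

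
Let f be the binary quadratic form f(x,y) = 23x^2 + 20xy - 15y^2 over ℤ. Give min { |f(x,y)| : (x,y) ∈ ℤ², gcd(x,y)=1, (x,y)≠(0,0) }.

river: ρ → (-15,40,3)
river: ρ → (3,38,-28)
river: ρ → (-28,18,13)
river: ρ → (13,34,-12)
river: ρ → (-12,38,7)
river: ρ → (7,32,-27)
river: ρ → (-27,22,12)
river: ρ → (12,26,-23)
river: ρ → (-23,20,15)
river: ρ → (15,40,-3)
river: ρ → (-3,38,28)
river: ρ → (28,18,-13)
river: ρ → (-13,34,12)
river: ρ → (12,38,-7)
river: ρ → (-7,32,27)
river: ρ → (27,22,-12)
river: ρ → (-12,26,23)
river: ρ → (23,20,-15)
closes: descent 0, river 18
min |a| on river = 3

3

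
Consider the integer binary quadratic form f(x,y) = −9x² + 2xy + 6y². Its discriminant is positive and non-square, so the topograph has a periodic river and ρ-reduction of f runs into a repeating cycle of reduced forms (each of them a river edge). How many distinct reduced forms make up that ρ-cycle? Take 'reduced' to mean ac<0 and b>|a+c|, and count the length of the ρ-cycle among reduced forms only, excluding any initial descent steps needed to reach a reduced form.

D = 220, ⌊√D⌋ = 14
descent: ρ → (6,10,-5)  [lands on river]
river: ρ → (-5,10,6)
river: ρ → (6,14,-1)
river: ρ → (-1,14,6)
ρ-cycle length = 4 (tail of 1 descent step not counted)

4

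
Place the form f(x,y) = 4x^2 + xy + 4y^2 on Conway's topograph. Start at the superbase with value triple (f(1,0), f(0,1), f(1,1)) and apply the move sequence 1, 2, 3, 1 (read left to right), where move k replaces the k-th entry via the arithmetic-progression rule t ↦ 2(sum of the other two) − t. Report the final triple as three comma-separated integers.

start (4,4,9) = (f(1,0),f(0,1),f(1,1))
replace slot 1: 2·(4+9) − 4 = 22 → (22,4,9)
replace slot 2: 2·(22+9) − 4 = 58 → (22,58,9)
replace slot 3: 2·(22+58) − 9 = 151 → (22,58,151)
replace slot 1: 2·(58+151) − 22 = 396 → (396,58,151)

396,58,151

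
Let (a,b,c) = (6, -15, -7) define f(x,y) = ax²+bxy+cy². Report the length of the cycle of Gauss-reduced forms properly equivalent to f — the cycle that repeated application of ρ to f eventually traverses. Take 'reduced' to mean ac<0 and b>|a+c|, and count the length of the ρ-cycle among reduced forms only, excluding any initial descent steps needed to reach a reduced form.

D = 393, ⌊√D⌋ = 19
descent: ρ → (-7,15,6)  [lands on river]
river: ρ → (6,9,-13)
river: ρ → (-13,17,2)
river: ρ → (2,19,-4)
river: ρ → (-4,13,14)
river: ρ → (14,15,-3)
river: ρ → (-3,15,14)
river: ρ → (14,13,-4)
river: ρ → (-4,19,2)
river: ρ → (2,17,-13)
river: ρ → (-13,9,6)
river: ρ → (6,15,-7)
river: ρ → (-7,13,8)
river: ρ → (8,19,-1)
river: ρ → (-1,19,8)
river: ρ → (8,13,-7)
ρ-cycle length = 16 (tail of 1 descent step not counted)

16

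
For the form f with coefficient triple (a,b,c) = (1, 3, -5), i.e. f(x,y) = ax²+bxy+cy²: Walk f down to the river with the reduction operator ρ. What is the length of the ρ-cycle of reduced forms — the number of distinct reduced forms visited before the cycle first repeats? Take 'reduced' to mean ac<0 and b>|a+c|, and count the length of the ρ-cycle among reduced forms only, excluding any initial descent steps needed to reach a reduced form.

D = 29, ⌊√D⌋ = 5
descent: ρ → (-5,-3,1)
descent: ρ → (1,5,-1)  [lands on river]
river: ρ → (-1,5,1)
ρ-cycle length = 2 (tail of 2 descent steps not counted)

2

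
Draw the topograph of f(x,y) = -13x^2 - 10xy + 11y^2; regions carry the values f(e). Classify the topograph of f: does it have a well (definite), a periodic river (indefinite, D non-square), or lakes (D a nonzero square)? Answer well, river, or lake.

D = b²−4ac = (-10)² − 4·(-13)·11 = 672
D > 0 non-square ⇒ indefinite ⇒ periodic river

river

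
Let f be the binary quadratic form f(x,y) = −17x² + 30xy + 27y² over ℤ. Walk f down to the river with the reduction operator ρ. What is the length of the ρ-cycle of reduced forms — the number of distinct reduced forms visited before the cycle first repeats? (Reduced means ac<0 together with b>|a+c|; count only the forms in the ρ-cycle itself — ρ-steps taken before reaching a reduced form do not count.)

D = 2736, ⌊√D⌋ = 52
river: ρ → (27,24,-20)
river: ρ → (-20,16,31)
river: ρ → (31,46,-5)
river: ρ → (-5,44,40)
river: ρ → (40,36,-9)
river: ρ → (-9,36,40)
river: ρ → (40,44,-5)
river: ρ → (-5,46,31)
river: ρ → (31,16,-20)
river: ρ → (-20,24,27)
river: ρ → (27,30,-17)
river: ρ → (-17,38,19)
river: ρ → (19,38,-17)
river: ρ → (-17,30,27)
ρ-cycle length = 14 (tail of 0 descent steps not counted)

14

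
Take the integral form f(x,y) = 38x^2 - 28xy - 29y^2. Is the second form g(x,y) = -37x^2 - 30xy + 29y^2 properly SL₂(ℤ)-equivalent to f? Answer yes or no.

D₁ = 5192, D₂ = 5192
river cycle of f (length 10): (-29, 28, 38), (38, 48, -19), (-19, 66, 11), (11, 66, -19), (-19, 48, 38), (38, 28, -29), (-29, 30, 37), (37, 44, -22), (-22, 44, 37), (37, 30, -29)
river cycle of g (length 10): (29, 30, -37), (-37, 44, 22), (22, 44, -37), (-37, 30, 29), (29, 28, -38), (-38, 48, 19), (19, 66, -11), (-11, 66, 19), (19, 48, -38), (-38, 28, 29)
cycles differ ⇒ inequivalent

no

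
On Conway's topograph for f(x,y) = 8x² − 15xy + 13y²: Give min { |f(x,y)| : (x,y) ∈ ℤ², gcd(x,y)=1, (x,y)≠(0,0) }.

translate: b→1 (≡-15 mod 16), so (8,-15,13)→(8,1,6)
flip: (8,1,6)→(6,-1,8)
reduced (well bottom): (6,-1,8) with a≤c, −a<b≤a
well minimum = a = 6

6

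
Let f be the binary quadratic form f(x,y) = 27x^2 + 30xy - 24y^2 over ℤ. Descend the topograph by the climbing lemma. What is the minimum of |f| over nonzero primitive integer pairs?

river: ρ → (-24,18,33)
river: ρ → (33,48,-9)
river: ρ → (-9,42,48)
river: ρ → (48,54,-3)
river: ρ → (-3,54,48)
river: ρ → (48,42,-9)
river: ρ → (-9,48,33)
river: ρ → (33,18,-24)
river: ρ → (-24,30,27)
river: ρ → (27,24,-27)
river: ρ → (-27,30,24)
river: ρ → (24,18,-33)
river: ρ → (-33,48,9)
river: ρ → (9,42,-48)
river: ρ → (-48,54,3)
river: ρ → (3,54,-48)
river: ρ → (-48,42,9)
river: ρ → (9,48,-33)
river: ρ → (-33,18,24)
river: ρ → (24,30,-27)
river: ρ → (-27,24,27)
river: ρ → (27,30,-24)
closes: descent 0, river 22
min |a| on river = 3

3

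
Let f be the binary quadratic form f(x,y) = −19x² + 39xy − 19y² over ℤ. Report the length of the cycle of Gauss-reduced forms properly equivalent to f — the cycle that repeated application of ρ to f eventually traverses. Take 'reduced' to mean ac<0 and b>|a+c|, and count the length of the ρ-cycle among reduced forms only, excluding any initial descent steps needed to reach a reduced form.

D = 77, ⌊√D⌋ = 8
descent: ρ → (-19,-1,1)
descent: ρ → (1,7,-7)  [lands on river]
river: ρ → (-7,7,1)
ρ-cycle length = 2 (tail of 2 descent steps not counted)

2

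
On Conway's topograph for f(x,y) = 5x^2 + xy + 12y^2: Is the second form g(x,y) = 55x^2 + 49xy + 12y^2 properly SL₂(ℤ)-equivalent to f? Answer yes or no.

D₁ = -239, D₂ = -239
f: reduced (well bottom): (5,1,12) with a≤c, −a<b≤a
g: flip: (55,49,12)→(12,-49,55)
g: translate: b→-1 (≡-49 mod 24), so (12,-49,55)→(12,-1,5)
g: flip: (12,-1,5)→(5,1,12)
g: reduced (well bottom): (5,1,12) with a≤c, −a<b≤a
reduced forms (5, 1, 12) vs (5, 1, 12) ⇒ equivalent

yes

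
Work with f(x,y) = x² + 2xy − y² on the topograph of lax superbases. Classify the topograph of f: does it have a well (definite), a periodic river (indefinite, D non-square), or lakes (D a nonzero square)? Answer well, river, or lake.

D = b²−4ac = 2² − 4·1·(-1) = 8
D > 0 non-square ⇒ indefinite ⇒ periodic river

river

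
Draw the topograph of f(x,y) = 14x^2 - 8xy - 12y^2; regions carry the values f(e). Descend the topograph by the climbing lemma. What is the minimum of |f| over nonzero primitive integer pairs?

descent: ρ → (-12,8,14)  [lands on river]
river: ρ → (14,20,-6)
river: ρ → (-6,16,20)
river: ρ → (20,24,-2)
river: ρ → (-2,24,20)
river: ρ → (20,16,-6)
river: ρ → (-6,20,14)
river: ρ → (14,8,-12)
river: ρ → (-12,16,10)
river: ρ → (10,24,-4)
river: ρ → (-4,24,10)
river: ρ → (10,16,-12)
closes: descent 1, river 12
min |a| on river = 2

2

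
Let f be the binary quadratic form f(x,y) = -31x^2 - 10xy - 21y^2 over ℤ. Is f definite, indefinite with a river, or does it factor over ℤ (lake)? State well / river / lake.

D = b²−4ac = (-10)² − 4·(-31)·(-21) = -2504
D < 0 ⇒ definite ⇒ every region one sign ⇒ single well

well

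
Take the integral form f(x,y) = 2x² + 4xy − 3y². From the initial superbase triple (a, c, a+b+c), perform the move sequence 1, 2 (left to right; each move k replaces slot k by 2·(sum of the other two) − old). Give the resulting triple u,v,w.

start (2,-3,3) = (f(1,0),f(0,1),f(1,1))
replace slot 1: 2·((-3)+3) − 2 = -2 → (-2,-3,3)
replace slot 2: 2·((-2)+3) − (-3) = 5 → (-2,5,3)

-2,5,3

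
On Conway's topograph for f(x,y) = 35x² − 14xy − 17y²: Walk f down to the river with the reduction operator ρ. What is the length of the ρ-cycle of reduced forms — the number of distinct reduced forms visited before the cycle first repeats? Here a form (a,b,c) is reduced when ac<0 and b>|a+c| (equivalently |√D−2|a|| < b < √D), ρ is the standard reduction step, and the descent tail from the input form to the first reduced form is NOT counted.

D = 2576, ⌊√D⌋ = 50
descent: ρ → (-17,48,4)  [lands on river]
river: ρ → (4,48,-17)
river: ρ → (-17,20,32)
river: ρ → (32,44,-5)
river: ρ → (-5,46,23)
river: ρ → (23,46,-5)
river: ρ → (-5,44,32)
river: ρ → (32,20,-17)
ρ-cycle length = 8 (tail of 1 descent step not counted)

8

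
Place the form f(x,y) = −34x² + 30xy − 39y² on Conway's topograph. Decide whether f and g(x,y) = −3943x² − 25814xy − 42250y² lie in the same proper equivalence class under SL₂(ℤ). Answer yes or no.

D₁ = -4404, D₂ = -4404
f is negative-definite; reduce −f:
−f: reduced (well bottom): (34,-30,39) with a≤c, −a<b≤a
flip sign back: reduced form of f is (-34,30,-39)
g is negative-definite; reduce −g:
−g: translate: b→2156 (≡25814 mod 7886), so (3943,25814,42250)→(3943,2156,295)
−g: flip: (3943,2156,295)→(295,-2156,3943)
−g: translate: b→204 (≡-2156 mod 590), so (295,-2156,3943)→(295,204,39)
−g: flip: (295,204,39)→(39,-204,295)
−g: translate: b→30 (≡-204 mod 78), so (39,-204,295)→(39,30,34)
−g: flip: (39,30,34)→(34,-30,39)
−g: reduced (well bottom): (34,-30,39) with a≤c, −a<b≤a
flip sign back: reduced form of g is (-34,30,-39)
reduced forms (-34, 30, -39) vs (-34, 30, -39) ⇒ equivalent

yes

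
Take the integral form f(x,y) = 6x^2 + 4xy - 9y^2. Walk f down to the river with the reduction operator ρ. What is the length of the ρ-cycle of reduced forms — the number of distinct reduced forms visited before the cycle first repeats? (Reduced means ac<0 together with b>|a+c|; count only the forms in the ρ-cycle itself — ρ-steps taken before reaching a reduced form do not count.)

D = 232, ⌊√D⌋ = 15
river: ρ → (-9,14,1)
river: ρ → (1,14,-9)
river: ρ → (-9,4,6)
river: ρ → (6,8,-7)
river: ρ → (-7,6,7)
river: ρ → (7,8,-6)
river: ρ → (-6,4,9)
river: ρ → (9,14,-1)
river: ρ → (-1,14,9)
river: ρ → (9,4,-6)
river: ρ → (-6,8,7)
river: ρ → (7,6,-7)
river: ρ → (-7,8,6)
river: ρ → (6,4,-9)
ρ-cycle length = 14 (tail of 0 descent steps not counted)

14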